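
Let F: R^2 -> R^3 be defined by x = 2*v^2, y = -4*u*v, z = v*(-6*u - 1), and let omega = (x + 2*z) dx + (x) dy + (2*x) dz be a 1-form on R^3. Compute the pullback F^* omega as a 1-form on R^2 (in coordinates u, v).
F^* omega = (-32*v^3) du + (v^2*(-80*u + 8*v - 12)) dv

Using F^*(f dg) = (f ∘ F) d(g ∘ F), substitute each coordinate x_i by F_i(u, v) in f_i, and replace dx_i by d F_i = (∂F_i/∂u) du + (∂F_i/∂v) dv.
  For the x component: f_1(F) = 2*v*(-6*u + v - 1); d F_1 = (0) du + (4*v) dv
  For the y component: f_2(F) = 2*v^2; d F_2 = (-4*v) du + (-4*u) dv
  For the z component: f_3(F) = 4*v^2; d F_3 = (-6*v) du + (-6*u - 1) dv
Combining and collecting du, dv coefficients:
  coeff of du: -32*v^3
  coeff of dv: v^2*(-80*u + 8*v - 12)
F^* omega = (-32*v^3) du + (v^2*(-80*u + 8*v - 12)) dv.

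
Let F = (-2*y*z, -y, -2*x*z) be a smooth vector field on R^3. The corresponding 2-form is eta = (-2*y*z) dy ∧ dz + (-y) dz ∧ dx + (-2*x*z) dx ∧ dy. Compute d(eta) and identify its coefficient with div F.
d(eta) = (-2*x - 1) dx ∧ dy ∧ dz; div F = -2*x - 1

For a 2-form in R^3 of the form above, applying d gives a 3-form with coefficient ∂P/∂x + ∂Q/∂y + ∂R/∂z:
  ∂P/∂x = 0
  ∂Q/∂y = -1
  ∂R/∂z = -2*x
Sum = -2*x - 1, which is exactly div F.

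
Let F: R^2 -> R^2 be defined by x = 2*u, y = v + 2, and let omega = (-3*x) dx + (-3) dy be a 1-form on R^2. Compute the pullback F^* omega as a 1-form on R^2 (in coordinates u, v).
F^* omega = (-12*u) du + (-3) dv

Using F^*(f dg) = (f ∘ F) d(g ∘ F), substitute each coordinate x_i by F_i(u, v) in f_i, and replace dx_i by d F_i = (∂F_i/∂u) du + (∂F_i/∂v) dv.
  For the x component: f_1(F) = -6*u; d F_1 = (2) du + (0) dv
  For the y component: f_2(F) = -3; d F_2 = (0) du + (1) dv
Combining and collecting du, dv coefficients:
  coeff of du: -12*u
  coeff of dv: -3
F^* omega = (-12*u) du + (-3) dv.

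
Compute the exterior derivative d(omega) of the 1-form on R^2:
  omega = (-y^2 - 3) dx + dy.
d(omega) = (2*y) dx ∧ dy

For a 1-form omega = sum_i f_i dx_i, the exterior derivative is
  d(omega) = sum_{i < j} (∂f_j/∂x_i - ∂f_i/∂x_j) dx_i ∧ dx_j.
  coefficient of dx ∧ dy: ∂f_2/∂x - ∂f_1/∂y = ∂(1)/∂x - ∂(-y^2 - 3)/∂y = 2*y
Assembling: d(omega) = (2*y) dx ∧ dy.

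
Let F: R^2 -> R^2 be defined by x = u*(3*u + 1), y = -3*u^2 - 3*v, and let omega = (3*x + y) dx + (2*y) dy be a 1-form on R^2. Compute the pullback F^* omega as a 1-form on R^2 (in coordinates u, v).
F^* omega = (72*u^3 + 24*u^2 + 18*u*v + 3*u - 3*v) du + (18*u^2 + 18*v) dv

Using F^*(f dg) = (f ∘ F) d(g ∘ F), substitute each coordinate x_i by F_i(u, v) in f_i, and replace dx_i by d F_i = (∂F_i/∂u) du + (∂F_i/∂v) dv.
  For the x component: f_1(F) = 6*u^2 + 3*u - 3*v; d F_1 = (6*u + 1) du + (0) dv
  For the y component: f_2(F) = -6*u^2 - 6*v; d F_2 = (-6*u) du + (-3) dv
Combining and collecting du, dv coefficients:
  coeff of du: 72*u^3 + 24*u^2 + 18*u*v + 3*u - 3*v
  coeff of dv: 18*u^2 + 18*v
F^* omega = (72*u^3 + 24*u^2 + 18*u*v + 3*u - 3*v) du + (18*u^2 + 18*v) dv.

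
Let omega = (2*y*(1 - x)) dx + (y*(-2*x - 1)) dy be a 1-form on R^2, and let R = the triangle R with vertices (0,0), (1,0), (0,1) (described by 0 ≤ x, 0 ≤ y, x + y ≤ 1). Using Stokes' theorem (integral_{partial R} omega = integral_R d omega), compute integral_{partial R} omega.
integral_(partial R) omega = -1

Stokes: integral_partial_R omega = integral_R d omega with d omega = (∂Q/∂x - ∂P/∂y) dx ∧ dy.
  ∂Q/∂x = -2*y
  ∂P/∂y = 2 - 2*x
  integrand = ∂Q/∂x - ∂P/∂y = 2*x - 2*y - 2.
Integrating over R: integral_0^1 integral_0^{1-x} (2*x - 2*y - 2) dy dx = -1.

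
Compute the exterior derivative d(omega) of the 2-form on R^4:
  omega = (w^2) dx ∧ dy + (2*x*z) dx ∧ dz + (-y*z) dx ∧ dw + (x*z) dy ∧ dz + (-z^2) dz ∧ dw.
d(omega) = (2*w + z) dx ∧ dy ∧ dw + (y) dx ∧ dz ∧ dw + (z) dx ∧ dy ∧ dz

For a 2-form omega = sum_{i<j} g_{ij} dx_i ∧ dx_j, the exterior derivative is
  d(omega) = sum_{i<j} d(g_{ij}) ∧ dx_i ∧ dx_j = sum_{i<j, k} (∂g_{ij}/∂x_k) dx_k ∧ dx_i ∧ dx_j.
Expand each term, using dx_k ∧ dx_i ∧ dx_j = sgn(permutation) dx_{(a)} ∧ dx_{(b)} ∧ dx_{(c)} with (a < b < c) sorted:
  d(w^2) includes (∂/∂w)(w^2) dw = (2*w) dw, which multiplied by dx ∧ dy gives (2*w) dx ∧ dy ∧ dw
  d(-y*z) includes (∂/∂y)(-y*z) dy = (-z) dy, which multiplied by dx ∧ dw gives (z) dx ∧ dy ∧ dw
  d(-y*z) includes (∂/∂z)(-y*z) dz = (-y) dz, which multiplied by dx ∧ dw gives (y) dx ∧ dz ∧ dw
  d(x*z) includes (∂/∂x)(x*z) dx = (z) dx, which multiplied by dy ∧ dz gives (z) dx ∧ dy ∧ dz
Collecting like 3-forms: d(omega) = (2*w + z) dx ∧ dy ∧ dw + (y) dx ∧ dz ∧ dw + (z) dx ∧ dy ∧ dz.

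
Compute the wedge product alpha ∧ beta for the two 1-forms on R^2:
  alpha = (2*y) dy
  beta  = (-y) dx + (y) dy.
alpha ∧ beta = (2*y^2) dx ∧ dy

Distribute the wedge, using dx_i ∧ dx_j = -dx_j ∧ dx_i and dx_i ∧ dx_i = 0. For each pair (i, j) with i < j, the coefficient of dx_i ∧ dx_j in alpha ∧ beta is (alpha_i * beta_j - alpha_j * beta_i). Collecting: alpha ∧ beta = (2*y^2) dx ∧ dy.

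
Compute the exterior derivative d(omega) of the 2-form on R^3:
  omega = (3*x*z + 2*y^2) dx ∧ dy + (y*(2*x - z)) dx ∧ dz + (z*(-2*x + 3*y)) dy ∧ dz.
d(omega) = (x - z) dx ∧ dy ∧ dz

For a 2-form omega = sum_{i<j} g_{ij} dx_i ∧ dx_j, the exterior derivative is
  d(omega) = sum_{i<j} d(g_{ij}) ∧ dx_i ∧ dx_j = sum_{i<j, k} (∂g_{ij}/∂x_k) dx_k ∧ dx_i ∧ dx_j.
Expand each term, using dx_k ∧ dx_i ∧ dx_j = sgn(permutation) dx_{(a)} ∧ dx_{(b)} ∧ dx_{(c)} with (a < b < c) sorted:
  d(3*x*z + 2*y^2) includes (∂/∂z)(3*x*z + 2*y^2) dz = (3*x) dz, which multiplied by dx ∧ dy gives (3*x) dx ∧ dy ∧ dz
  d(y*(2*x - z)) includes (∂/∂y)(y*(2*x - z)) dy = (2*x - z) dy, which multiplied by dx ∧ dz gives (-2*x + z) dx ∧ dy ∧ dz
  d(z*(-2*x + 3*y)) includes (∂/∂x)(z*(-2*x + 3*y)) dx = (-2*z) dx, which multiplied by dy ∧ dz gives (-2*z) dx ∧ dy ∧ dz
Collecting like 3-forms: d(omega) = (x - z) dx ∧ dy ∧ dz.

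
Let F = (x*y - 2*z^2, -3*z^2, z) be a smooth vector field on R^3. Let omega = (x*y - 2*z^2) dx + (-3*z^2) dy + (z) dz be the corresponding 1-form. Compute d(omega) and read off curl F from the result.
d(omega) = (6*z) dy ∧ dz + (-4*z) dz ∧ dx + (-x) dx ∧ dy; curl F = (6*z, -4*z, -x)

d omega = sum_{i<j} (∂f_j/∂x_i - ∂f_i/∂x_j) dx_i ∧ dx_j. Under the identification (dy ∧ dz, dz ∧ dx, dx ∧ dy) ↔ (e_x, e_y, e_z), the coefficients are exactly the components of curl F. Compute:
  ∂R/∂y - ∂Q/∂z = (0) - (-6*z) = 6*z
  ∂P/∂z - ∂R/∂x = (-4*z) - (0) = -4*z
  ∂Q/∂x - ∂P/∂y = (0) - (x) = -x.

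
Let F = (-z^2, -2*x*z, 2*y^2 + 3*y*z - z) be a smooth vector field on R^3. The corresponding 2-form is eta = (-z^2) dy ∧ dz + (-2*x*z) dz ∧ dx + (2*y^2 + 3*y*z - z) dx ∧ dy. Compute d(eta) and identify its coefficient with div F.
d(eta) = (3*y - 1) dx ∧ dy ∧ dz; div F = 3*y - 1

For a 2-form in R^3 of the form above, applying d gives a 3-form with coefficient ∂P/∂x + ∂Q/∂y + ∂R/∂z:
  ∂P/∂x = 0
  ∂Q/∂y = 0
  ∂R/∂z = 3*y - 1
Sum = 3*y - 1, which is exactly div F.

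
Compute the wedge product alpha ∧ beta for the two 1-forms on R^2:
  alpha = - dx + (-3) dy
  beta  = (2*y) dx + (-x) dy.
alpha ∧ beta = (x + 6*y) dx ∧ dy

Distribute the wedge, using dx_i ∧ dx_j = -dx_j ∧ dx_i and dx_i ∧ dx_i = 0. For each pair (i, j) with i < j, the coefficient of dx_i ∧ dx_j in alpha ∧ beta is (alpha_i * beta_j - alpha_j * beta_i). Collecting: alpha ∧ beta = (x + 6*y) dx ∧ dy.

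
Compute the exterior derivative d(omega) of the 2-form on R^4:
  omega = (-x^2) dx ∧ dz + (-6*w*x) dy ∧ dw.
d(omega) = (-6*w) dx ∧ dy ∧ dw

For a 2-form omega = sum_{i<j} g_{ij} dx_i ∧ dx_j, the exterior derivative is
  d(omega) = sum_{i<j} d(g_{ij}) ∧ dx_i ∧ dx_j = sum_{i<j, k} (∂g_{ij}/∂x_k) dx_k ∧ dx_i ∧ dx_j.
Expand each term, using dx_k ∧ dx_i ∧ dx_j = sgn(permutation) dx_{(a)} ∧ dx_{(b)} ∧ dx_{(c)} with (a < b < c) sorted:
  d(-6*w*x) includes (∂/∂x)(-6*w*x) dx = (-6*w) dx, which multiplied by dy ∧ dw gives (-6*w) dx ∧ dy ∧ dw
Collecting like 3-forms: d(omega) = (-6*w) dx ∧ dy ∧ dw.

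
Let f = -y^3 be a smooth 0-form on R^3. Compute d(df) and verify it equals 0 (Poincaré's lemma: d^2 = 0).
d(df) = 0

Step 1: df = sum_i (∂f/∂x_i) dx_i = (0) dx + (-3*y^2) dy + (0) dz.
Step 2: Apply d again. Using the 1-form formula, the coefficient of dx ∧ dy in d(df) is ∂^2 f/∂x ∂y - ∂^2 f/∂y ∂x = (0) - (0) = 0 (equality of mixed partials for smooth f).
Similarly for dx ∧ dz and dy ∧ dz — all coefficients vanish. So d(df) = 0.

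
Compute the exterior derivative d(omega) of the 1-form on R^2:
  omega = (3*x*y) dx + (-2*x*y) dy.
d(omega) = (-3*x - 2*y) dx ∧ dy

For a 1-form omega = sum_i f_i dx_i, the exterior derivative is
  d(omega) = sum_{i < j} (∂f_j/∂x_i - ∂f_i/∂x_j) dx_i ∧ dx_j.
  coefficient of dx ∧ dy: ∂f_2/∂x - ∂f_1/∂y = ∂(-2*x*y)/∂x - ∂(3*x*y)/∂y = -3*x - 2*y
Assembling: d(omega) = (-3*x - 2*y) dx ∧ dy.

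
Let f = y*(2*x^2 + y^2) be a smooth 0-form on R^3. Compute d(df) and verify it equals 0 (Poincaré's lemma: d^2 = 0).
d(df) = 0

Step 1: df = sum_i (∂f/∂x_i) dx_i = (4*x*y) dx + (2*x^2 + 3*y^2) dy + (0) dz.
Step 2: Apply d again. Using the 1-form formula, the coefficient of dx ∧ dy in d(df) is ∂^2 f/∂x ∂y - ∂^2 f/∂y ∂x = (4*x) - (4*x) = 0 (equality of mixed partials for smooth f).
Similarly for dx ∧ dz and dy ∧ dz — all coefficients vanish. So d(df) = 0.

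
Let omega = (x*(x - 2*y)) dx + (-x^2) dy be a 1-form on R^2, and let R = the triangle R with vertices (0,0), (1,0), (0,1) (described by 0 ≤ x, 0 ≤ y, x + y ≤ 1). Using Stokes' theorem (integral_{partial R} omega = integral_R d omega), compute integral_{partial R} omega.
integral_(partial R) omega = 0

Stokes: integral_partial_R omega = integral_R d omega with d omega = (∂Q/∂x - ∂P/∂y) dx ∧ dy.
  ∂Q/∂x = -2*x
  ∂P/∂y = -2*x
  integrand = ∂Q/∂x - ∂P/∂y = 0.
Integrating over R: integral_0^1 integral_0^{1-x} (0) dy dx = 0.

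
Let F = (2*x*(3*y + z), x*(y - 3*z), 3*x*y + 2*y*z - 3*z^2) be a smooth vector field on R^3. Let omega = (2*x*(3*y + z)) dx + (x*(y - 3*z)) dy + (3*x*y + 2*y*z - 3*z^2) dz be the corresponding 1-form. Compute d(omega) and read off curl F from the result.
d(omega) = (6*x + 2*z) dy ∧ dz + (2*x - 3*y) dz ∧ dx + (-6*x + y - 3*z) dx ∧ dy; curl F = (6*x + 2*z, 2*x - 3*y, -6*x + y - 3*z)

d omega = sum_{i<j} (∂f_j/∂x_i - ∂f_i/∂x_j) dx_i ∧ dx_j. Under the identification (dy ∧ dz, dz ∧ dx, dx ∧ dy) ↔ (e_x, e_y, e_z), the coefficients are exactly the components of curl F. Compute:
  ∂R/∂y - ∂Q/∂z = (3*x + 2*z) - (-3*x) = 6*x + 2*z
  ∂P/∂z - ∂R/∂x = (2*x) - (3*y) = 2*x - 3*y
  ∂Q/∂x - ∂P/∂y = (y - 3*z) - (6*x) = -6*x + y - 3*z.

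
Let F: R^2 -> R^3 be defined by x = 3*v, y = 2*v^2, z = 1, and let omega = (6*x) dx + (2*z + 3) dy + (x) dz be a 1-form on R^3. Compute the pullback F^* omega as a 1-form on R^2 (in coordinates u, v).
F^* omega = (74*v) dv

Using F^*(f dg) = (f ∘ F) d(g ∘ F), substitute each coordinate x_i by F_i(u, v) in f_i, and replace dx_i by d F_i = (∂F_i/∂u) du + (∂F_i/∂v) dv.
  For the x component: f_1(F) = 18*v; d F_1 = (0) du + (3) dv
  For the y component: f_2(F) = 5; d F_2 = (0) du + (4*v) dv
  For the z component: f_3(F) = 3*v; d F_3 = (0) du + (0) dv
Combining and collecting du, dv coefficients:
  coeff of du: 0
  coeff of dv: 74*v
F^* omega = (74*v) dv.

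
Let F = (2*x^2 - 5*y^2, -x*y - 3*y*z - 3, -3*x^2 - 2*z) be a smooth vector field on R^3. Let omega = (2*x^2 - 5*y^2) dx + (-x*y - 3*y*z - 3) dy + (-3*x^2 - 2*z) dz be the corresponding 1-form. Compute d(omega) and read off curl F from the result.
d(omega) = (3*y) dy ∧ dz + (6*x) dz ∧ dx + (9*y) dx ∧ dy; curl F = (3*y, 6*x, 9*y)

d omega = sum_{i<j} (∂f_j/∂x_i - ∂f_i/∂x_j) dx_i ∧ dx_j. Under the identification (dy ∧ dz, dz ∧ dx, dx ∧ dy) ↔ (e_x, e_y, e_z), the coefficients are exactly the components of curl F. Compute:
  ∂R/∂y - ∂Q/∂z = (0) - (-3*y) = 3*y
  ∂P/∂z - ∂R/∂x = (0) - (-6*x) = 6*x
  ∂Q/∂x - ∂P/∂y = (-y) - (-10*y) = 9*y.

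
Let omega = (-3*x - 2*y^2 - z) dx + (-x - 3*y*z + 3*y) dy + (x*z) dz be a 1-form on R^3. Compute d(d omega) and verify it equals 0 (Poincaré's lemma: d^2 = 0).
d(d omega) = 0

Step 1: d omega = sum_{i<j} (∂f_j/∂x_i - ∂f_i/∂x_j) dx_i ∧ dx_j:
  coeff of dx ∧ dy: 4*y - 1
  coeff of dx ∧ dz: z + 1
  coeff of dy ∧ dz: 3*y
Step 2: Apply d again to each 2-form coefficient. The only possible 3-form in R^3 is dx ∧ dy ∧ dz, with coefficient
  ∂(coeff of dy∧dz)/∂x - ∂(coeff of dx∧dz)/∂y + ∂(coeff of dx∧dy)/∂z
  = ∂/∂x (3*y) - ∂/∂y (z + 1) + ∂/∂z (4*y - 1).
Each of these terms simplifies to sums of mixed partials that cancel in pairs. The result is 0 (by equality of mixed partials for smooth functions — Schwarz / Clairaut).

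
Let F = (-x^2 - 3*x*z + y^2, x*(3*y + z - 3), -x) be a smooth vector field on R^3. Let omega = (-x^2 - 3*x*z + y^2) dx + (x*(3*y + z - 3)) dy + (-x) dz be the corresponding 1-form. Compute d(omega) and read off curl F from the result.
d(omega) = (-x) dy ∧ dz + (1 - 3*x) dz ∧ dx + (y + z - 3) dx ∧ dy; curl F = (-x, 1 - 3*x, y + z - 3)

d omega = sum_{i<j} (∂f_j/∂x_i - ∂f_i/∂x_j) dx_i ∧ dx_j. Under the identification (dy ∧ dz, dz ∧ dx, dx ∧ dy) ↔ (e_x, e_y, e_z), the coefficients are exactly the components of curl F. Compute:
  ∂R/∂y - ∂Q/∂z = (0) - (x) = -x
  ∂P/∂z - ∂R/∂x = (-3*x) - (-1) = 1 - 3*x
  ∂Q/∂x - ∂P/∂y = (3*y + z - 3) - (2*y) = y + z - 3.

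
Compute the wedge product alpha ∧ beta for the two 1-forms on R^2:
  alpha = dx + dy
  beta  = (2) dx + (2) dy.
alpha ∧ beta = 0

Distribute the wedge, using dx_i ∧ dx_j = -dx_j ∧ dx_i and dx_i ∧ dx_i = 0. For each pair (i, j) with i < j, the coefficient of dx_i ∧ dx_j in alpha ∧ beta is (alpha_i * beta_j - alpha_j * beta_i). Collecting: alpha ∧ beta = 0.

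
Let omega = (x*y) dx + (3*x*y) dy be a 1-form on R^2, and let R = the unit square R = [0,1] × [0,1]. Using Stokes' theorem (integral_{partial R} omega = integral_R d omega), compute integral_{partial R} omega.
integral_(partial R) omega = 1

Stokes: integral_partial_R omega = integral_R d omega with d omega = (∂Q/∂x - ∂P/∂y) dx ∧ dy.
  ∂Q/∂x = 3*y
  ∂P/∂y = x
  integrand = ∂Q/∂x - ∂P/∂y = -x + 3*y.
Integrating over R: integral_0^1 integral_0^1 (-x + 3*y) dx dy = 1.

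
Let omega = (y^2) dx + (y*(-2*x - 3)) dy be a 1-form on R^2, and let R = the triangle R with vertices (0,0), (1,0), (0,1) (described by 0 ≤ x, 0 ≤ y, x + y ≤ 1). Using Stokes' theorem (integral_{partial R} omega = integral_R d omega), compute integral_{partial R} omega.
integral_(partial R) omega = -2/3

Stokes: integral_partial_R omega = integral_R d omega with d omega = (∂Q/∂x - ∂P/∂y) dx ∧ dy.
  ∂Q/∂x = -2*y
  ∂P/∂y = 2*y
  integrand = ∂Q/∂x - ∂P/∂y = -4*y.
Integrating over R: integral_0^1 integral_0^{1-x} (-4*y) dy dx = -2/3.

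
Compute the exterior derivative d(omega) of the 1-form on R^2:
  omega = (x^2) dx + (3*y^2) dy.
d(omega) = 0

For a 1-form omega = sum_i f_i dx_i, the exterior derivative is
  d(omega) = sum_{i < j} (∂f_j/∂x_i - ∂f_i/∂x_j) dx_i ∧ dx_j.

Assembling: d(omega) = 0.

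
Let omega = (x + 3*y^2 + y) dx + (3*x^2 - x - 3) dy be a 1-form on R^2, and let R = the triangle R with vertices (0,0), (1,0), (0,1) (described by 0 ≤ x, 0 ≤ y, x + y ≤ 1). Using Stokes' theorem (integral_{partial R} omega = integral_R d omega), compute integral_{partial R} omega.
integral_(partial R) omega = -1

Stokes: integral_partial_R omega = integral_R d omega with d omega = (∂Q/∂x - ∂P/∂y) dx ∧ dy.
  ∂Q/∂x = 6*x - 1
  ∂P/∂y = 6*y + 1
  integrand = ∂Q/∂x - ∂P/∂y = 6*x - 6*y - 2.
Integrating over R: integral_0^1 integral_0^{1-x} (6*x - 6*y - 2) dy dx = -1.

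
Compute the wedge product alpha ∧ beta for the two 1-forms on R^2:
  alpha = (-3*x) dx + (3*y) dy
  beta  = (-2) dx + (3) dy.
alpha ∧ beta = (-9*x + 6*y) dx ∧ dy

Distribute the wedge, using dx_i ∧ dx_j = -dx_j ∧ dx_i and dx_i ∧ dx_i = 0. For each pair (i, j) with i < j, the coefficient of dx_i ∧ dx_j in alpha ∧ beta is (alpha_i * beta_j - alpha_j * beta_i). Collecting: alpha ∧ beta = (-9*x + 6*y) dx ∧ dy.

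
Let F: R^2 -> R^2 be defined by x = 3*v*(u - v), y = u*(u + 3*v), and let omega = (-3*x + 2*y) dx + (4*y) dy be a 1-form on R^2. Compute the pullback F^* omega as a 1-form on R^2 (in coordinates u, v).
F^* omega = (8*u^3 + 42*u^2*v + 27*u*v^2 + 27*v^3) du + (18*u^3 + 15*u^2*v + 45*u*v^2 - 54*v^3) dv

Using F^*(f dg) = (f ∘ F) d(g ∘ F), substitute each coordinate x_i by F_i(u, v) in f_i, and replace dx_i by d F_i = (∂F_i/∂u) du + (∂F_i/∂v) dv.
  For the x component: f_1(F) = 2*u^2 - 3*u*v + 9*v^2; d F_1 = (3*v) du + (3*u - 6*v) dv
  For the y component: f_2(F) = 4*u*(u + 3*v); d F_2 = (2*u + 3*v) du + (3*u) dv
Combining and collecting du, dv coefficients:
  coeff of du: 8*u^3 + 42*u^2*v + 27*u*v^2 + 27*v^3
  coeff of dv: 18*u^3 + 15*u^2*v + 45*u*v^2 - 54*v^3
F^* omega = (8*u^3 + 42*u^2*v + 27*u*v^2 + 27*v^3) du + (18*u^3 + 15*u^2*v + 45*u*v^2 - 54*v^3) dv.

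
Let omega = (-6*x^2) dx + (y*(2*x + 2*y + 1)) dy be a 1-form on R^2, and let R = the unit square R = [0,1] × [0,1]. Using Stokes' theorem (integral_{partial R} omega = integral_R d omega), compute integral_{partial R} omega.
integral_(partial R) omega = 1

Stokes: integral_partial_R omega = integral_R d omega with d omega = (∂Q/∂x - ∂P/∂y) dx ∧ dy.
  ∂Q/∂x = 2*y
  ∂P/∂y = 0
  integrand = ∂Q/∂x - ∂P/∂y = 2*y.
Integrating over R: integral_0^1 integral_0^1 (2*y) dx dy = 1.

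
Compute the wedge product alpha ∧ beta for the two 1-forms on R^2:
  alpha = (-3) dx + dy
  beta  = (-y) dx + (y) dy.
alpha ∧ beta = (-2*y) dx ∧ dy

Distribute the wedge, using dx_i ∧ dx_j = -dx_j ∧ dx_i and dx_i ∧ dx_i = 0. For each pair (i, j) with i < j, the coefficient of dx_i ∧ dx_j in alpha ∧ beta is (alpha_i * beta_j - alpha_j * beta_i). Collecting: alpha ∧ beta = (-2*y) dx ∧ dy.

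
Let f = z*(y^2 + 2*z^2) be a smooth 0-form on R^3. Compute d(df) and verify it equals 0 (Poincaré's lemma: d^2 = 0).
d(df) = 0

Step 1: df = sum_i (∂f/∂x_i) dx_i = (0) dx + (2*y*z) dy + (y^2 + 6*z^2) dz.
Step 2: Apply d again. Using the 1-form formula, the coefficient of dx ∧ dy in d(df) is ∂^2 f/∂x ∂y - ∂^2 f/∂y ∂x = (0) - (0) = 0 (equality of mixed partials for smooth f).
Similarly for dx ∧ dz and dy ∧ dz — all coefficients vanish. So d(df) = 0.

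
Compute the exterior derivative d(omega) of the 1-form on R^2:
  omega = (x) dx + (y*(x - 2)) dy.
d(omega) = (y) dx ∧ dy

For a 1-form omega = sum_i f_i dx_i, the exterior derivative is
  d(omega) = sum_{i < j} (∂f_j/∂x_i - ∂f_i/∂x_j) dx_i ∧ dx_j.
  coefficient of dx ∧ dy: ∂f_2/∂x - ∂f_1/∂y = ∂(y*(x - 2))/∂x - ∂(x)/∂y = y
Assembling: d(omega) = (y) dx ∧ dy.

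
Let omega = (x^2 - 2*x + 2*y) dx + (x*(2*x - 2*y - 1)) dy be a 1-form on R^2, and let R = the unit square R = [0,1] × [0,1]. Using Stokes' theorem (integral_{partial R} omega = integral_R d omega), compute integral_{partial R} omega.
integral_(partial R) omega = -2

Stokes: integral_partial_R omega = integral_R d omega with d omega = (∂Q/∂x - ∂P/∂y) dx ∧ dy.
  ∂Q/∂x = 4*x - 2*y - 1
  ∂P/∂y = 2
  integrand = ∂Q/∂x - ∂P/∂y = 4*x - 2*y - 3.
Integrating over R: integral_0^1 integral_0^1 (4*x - 2*y - 3) dx dy = -2.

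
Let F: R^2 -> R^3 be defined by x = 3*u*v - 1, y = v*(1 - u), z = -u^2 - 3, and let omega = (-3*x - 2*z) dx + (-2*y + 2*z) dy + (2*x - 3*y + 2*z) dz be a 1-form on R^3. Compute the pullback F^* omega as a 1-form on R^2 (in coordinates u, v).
F^* omega = (4*u^3 - 10*u^2*v - 29*u*v^2 + 6*u*v + 16*u + 2*v^2 + 33*v) du + (8*u^3 - 29*u^2*v - 2*u^2 + 4*u*v + 33*u - 2*v - 6) dv

Using F^*(f dg) = (f ∘ F) d(g ∘ F), substitute each coordinate x_i by F_i(u, v) in f_i, and replace dx_i by d F_i = (∂F_i/∂u) du + (∂F_i/∂v) dv.
  For the x component: f_1(F) = 2*u^2 - 9*u*v + 9; d F_1 = (3*v) du + (3*u) dv
  For the y component: f_2(F) = -2*u^2 + 2*u*v - 2*v - 6; d F_2 = (-v) du + (1 - u) dv
  For the z component: f_3(F) = -2*u^2 + 9*u*v - 3*v - 8; d F_3 = (-2*u) du + (0) dv
Combining and collecting du, dv coefficients:
  coeff of du: 4*u^3 - 10*u^2*v - 29*u*v^2 + 6*u*v + 16*u + 2*v^2 + 33*v
  coeff of dv: 8*u^3 - 29*u^2*v - 2*u^2 + 4*u*v + 33*u - 2*v - 6
F^* omega = (4*u^3 - 10*u^2*v - 29*u*v^2 + 6*u*v + 16*u + 2*v^2 + 33*v) du + (8*u^3 - 29*u^2*v - 2*u^2 + 4*u*v + 33*u - 2*v - 6) dv.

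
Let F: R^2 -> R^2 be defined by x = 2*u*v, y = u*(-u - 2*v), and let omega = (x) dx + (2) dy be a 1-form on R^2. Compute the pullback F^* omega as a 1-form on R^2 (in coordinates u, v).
F^* omega = (4*u*v^2 - 4*u - 4*v) du + (4*u*(u*v - 1)) dv

Using F^*(f dg) = (f ∘ F) d(g ∘ F), substitute each coordinate x_i by F_i(u, v) in f_i, and replace dx_i by d F_i = (∂F_i/∂u) du + (∂F_i/∂v) dv.
  For the x component: f_1(F) = 2*u*v; d F_1 = (2*v) du + (2*u) dv
  For the y component: f_2(F) = 2; d F_2 = (-2*u - 2*v) du + (-2*u) dv
Combining and collecting du, dv coefficients:
  coeff of du: 4*u*v^2 - 4*u - 4*v
  coeff of dv: 4*u*(u*v - 1)
F^* omega = (4*u*v^2 - 4*u - 4*v) du + (4*u*(u*v - 1)) dv.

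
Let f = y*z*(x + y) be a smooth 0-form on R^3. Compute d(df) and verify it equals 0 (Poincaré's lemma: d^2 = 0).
d(df) = 0

Step 1: df = sum_i (∂f/∂x_i) dx_i = (y*z) dx + (z*(x + 2*y)) dy + (y*(x + y)) dz.
Step 2: Apply d again. Using the 1-form formula, the coefficient of dx ∧ dy in d(df) is ∂^2 f/∂x ∂y - ∂^2 f/∂y ∂x = (z) - (z) = 0 (equality of mixed partials for smooth f).
Similarly for dx ∧ dz and dy ∧ dz — all coefficients vanish. So d(df) = 0.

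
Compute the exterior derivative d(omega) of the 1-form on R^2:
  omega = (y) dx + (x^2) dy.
d(omega) = (2*x - 1) dx ∧ dy

For a 1-form omega = sum_i f_i dx_i, the exterior derivative is
  d(omega) = sum_{i < j} (∂f_j/∂x_i - ∂f_i/∂x_j) dx_i ∧ dx_j.
  coefficient of dx ∧ dy: ∂f_2/∂x - ∂f_1/∂y = ∂(x^2)/∂x - ∂(y)/∂y = 2*x - 1
Assembling: d(omega) = (2*x - 1) dx ∧ dy.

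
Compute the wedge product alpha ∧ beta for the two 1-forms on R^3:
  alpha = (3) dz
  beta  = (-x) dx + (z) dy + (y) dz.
alpha ∧ beta = (3*x) dx ∧ dz + (-3*z) dy ∧ dz

Distribute the wedge, using dx_i ∧ dx_j = -dx_j ∧ dx_i and dx_i ∧ dx_i = 0. For each pair (i, j) with i < j, the coefficient of dx_i ∧ dx_j in alpha ∧ beta is (alpha_i * beta_j - alpha_j * beta_i). Collecting: alpha ∧ beta = (3*x) dx ∧ dz + (-3*z) dy ∧ dz.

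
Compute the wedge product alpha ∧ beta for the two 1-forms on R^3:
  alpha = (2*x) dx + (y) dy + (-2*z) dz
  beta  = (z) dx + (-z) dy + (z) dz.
alpha ∧ beta = (-z*(2*x + y)) dx ∧ dy + (2*z*(x + z)) dx ∧ dz + (z*(y - 2*z)) dy ∧ dz

Distribute the wedge, using dx_i ∧ dx_j = -dx_j ∧ dx_i and dx_i ∧ dx_i = 0. For each pair (i, j) with i < j, the coefficient of dx_i ∧ dx_j in alpha ∧ beta is (alpha_i * beta_j - alpha_j * beta_i). Collecting: alpha ∧ beta = (-z*(2*x + y)) dx ∧ dy + (2*z*(x + z)) dx ∧ dz + (z*(y - 2*z)) dy ∧ dz.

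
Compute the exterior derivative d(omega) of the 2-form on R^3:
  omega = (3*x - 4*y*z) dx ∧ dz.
d(omega) = (4*z) dx ∧ dy ∧ dz

For a 2-form omega = sum_{i<j} g_{ij} dx_i ∧ dx_j, the exterior derivative is
  d(omega) = sum_{i<j} d(g_{ij}) ∧ dx_i ∧ dx_j = sum_{i<j, k} (∂g_{ij}/∂x_k) dx_k ∧ dx_i ∧ dx_j.
Expand each term, using dx_k ∧ dx_i ∧ dx_j = sgn(permutation) dx_{(a)} ∧ dx_{(b)} ∧ dx_{(c)} with (a < b < c) sorted:
  d(3*x - 4*y*z) includes (∂/∂y)(3*x - 4*y*z) dy = (-4*z) dy, which multiplied by dx ∧ dz gives (4*z) dx ∧ dy ∧ dz
Collecting like 3-forms: d(omega) = (4*z) dx ∧ dy ∧ dz.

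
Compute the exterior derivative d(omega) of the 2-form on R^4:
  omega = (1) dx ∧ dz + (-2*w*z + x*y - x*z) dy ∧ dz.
d(omega) = (y - z) dx ∧ dy ∧ dz + (-2*z) dy ∧ dz ∧ dw

For a 2-form omega = sum_{i<j} g_{ij} dx_i ∧ dx_j, the exterior derivative is
  d(omega) = sum_{i<j} d(g_{ij}) ∧ dx_i ∧ dx_j = sum_{i<j, k} (∂g_{ij}/∂x_k) dx_k ∧ dx_i ∧ dx_j.
Expand each term, using dx_k ∧ dx_i ∧ dx_j = sgn(permutation) dx_{(a)} ∧ dx_{(b)} ∧ dx_{(c)} with (a < b < c) sorted:
  d(-2*w*z + x*y - x*z) includes (∂/∂x)(-2*w*z + x*y - x*z) dx = (y - z) dx, which multiplied by dy ∧ dz gives (y - z) dx ∧ dy ∧ dz
  d(-2*w*z + x*y - x*z) includes (∂/∂w)(-2*w*z + x*y - x*z) dw = (-2*z) dw, which multiplied by dy ∧ dz gives (-2*z) dy ∧ dz ∧ dw
Collecting like 3-forms: d(omega) = (y - z) dx ∧ dy ∧ dz + (-2*z) dy ∧ dz ∧ dw.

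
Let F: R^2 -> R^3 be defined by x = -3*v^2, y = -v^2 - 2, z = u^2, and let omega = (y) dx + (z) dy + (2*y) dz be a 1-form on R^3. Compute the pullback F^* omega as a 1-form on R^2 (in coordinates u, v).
F^* omega = (4*u*(-v^2 - 2)) du + (2*v*(-u^2 + 3*v^2 + 6)) dv

Using F^*(f dg) = (f ∘ F) d(g ∘ F), substitute each coordinate x_i by F_i(u, v) in f_i, and replace dx_i by d F_i = (∂F_i/∂u) du + (∂F_i/∂v) dv.
  For the x component: f_1(F) = -v^2 - 2; d F_1 = (0) du + (-6*v) dv
  For the y component: f_2(F) = u^2; d F_2 = (0) du + (-2*v) dv
  For the z component: f_3(F) = -2*v^2 - 4; d F_3 = (2*u) du + (0) dv
Combining and collecting du, dv coefficients:
  coeff of du: 4*u*(-v^2 - 2)
  coeff of dv: 2*v*(-u^2 + 3*v^2 + 6)
F^* omega = (4*u*(-v^2 - 2)) du + (2*v*(-u^2 + 3*v^2 + 6)) dv.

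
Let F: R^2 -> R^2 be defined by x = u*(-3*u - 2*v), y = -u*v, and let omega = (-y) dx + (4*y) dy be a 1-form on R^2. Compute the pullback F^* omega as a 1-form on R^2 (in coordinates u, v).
F^* omega = (2*u*v*(-3*u + v)) du + (2*u^2*v) dv

Using F^*(f dg) = (f ∘ F) d(g ∘ F), substitute each coordinate x_i by F_i(u, v) in f_i, and replace dx_i by d F_i = (∂F_i/∂u) du + (∂F_i/∂v) dv.
  For the x component: f_1(F) = u*v; d F_1 = (-6*u - 2*v) du + (-2*u) dv
  For the y component: f_2(F) = -4*u*v; d F_2 = (-v) du + (-u) dv
Combining and collecting du, dv coefficients:
  coeff of du: 2*u*v*(-3*u + v)
  coeff of dv: 2*u^2*v
F^* omega = (2*u*v*(-3*u + v)) du + (2*u^2*v) dv.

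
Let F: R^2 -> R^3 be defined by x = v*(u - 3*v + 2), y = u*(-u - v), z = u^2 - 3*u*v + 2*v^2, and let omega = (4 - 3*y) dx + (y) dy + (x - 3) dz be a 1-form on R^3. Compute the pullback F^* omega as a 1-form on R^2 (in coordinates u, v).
F^* omega = (2*u^3 + 8*u^2*v - 5*u*v^2 + 4*u*v - 6*u + 9*v^3 - 6*v^2 + 13*v) du + (4*u^3 - 17*u^2*v + 6*u^2 - 5*u*v^2 + 13*u - 12*v^3 + 8*v^2 - 36*v + 8) dv

Using F^*(f dg) = (f ∘ F) d(g ∘ F), substitute each coordinate x_i by F_i(u, v) in f_i, and replace dx_i by d F_i = (∂F_i/∂u) du + (∂F_i/∂v) dv.
  For the x component: f_1(F) = 3*u^2 + 3*u*v + 4; d F_1 = (v) du + (u - 6*v + 2) dv
  For the y component: f_2(F) = u*(-u - v); d F_2 = (-2*u - v) du + (-u) dv
  For the z component: f_3(F) = u*v - 3*v^2 + 2*v - 3; d F_3 = (2*u - 3*v) du + (-3*u + 4*v) dv
Combining and collecting du, dv coefficients:
  coeff of du: 2*u^3 + 8*u^2*v - 5*u*v^2 + 4*u*v - 6*u + 9*v^3 - 6*v^2 + 13*v
  coeff of dv: 4*u^3 - 17*u^2*v + 6*u^2 - 5*u*v^2 + 13*u - 12*v^3 + 8*v^2 - 36*v + 8
F^* omega = (2*u^3 + 8*u^2*v - 5*u*v^2 + 4*u*v - 6*u + 9*v^3 - 6*v^2 + 13*v) du + (4*u^3 - 17*u^2*v + 6*u^2 - 5*u*v^2 + 13*u - 12*v^3 + 8*v^2 - 36*v + 8) dv.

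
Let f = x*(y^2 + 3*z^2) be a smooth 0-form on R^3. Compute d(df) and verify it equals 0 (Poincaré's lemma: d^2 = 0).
d(df) = 0

Step 1: df = sum_i (∂f/∂x_i) dx_i = (y^2 + 3*z^2) dx + (2*x*y) dy + (6*x*z) dz.
Step 2: Apply d again. Using the 1-form formula, the coefficient of dx ∧ dy in d(df) is ∂^2 f/∂x ∂y - ∂^2 f/∂y ∂x = (2*y) - (2*y) = 0 (equality of mixed partials for smooth f).
Similarly for dx ∧ dz and dy ∧ dz — all coefficients vanish. So d(df) = 0.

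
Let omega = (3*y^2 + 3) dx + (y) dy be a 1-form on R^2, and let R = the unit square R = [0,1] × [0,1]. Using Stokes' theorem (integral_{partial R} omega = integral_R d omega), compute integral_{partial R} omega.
integral_(partial R) omega = -3

Stokes: integral_partial_R omega = integral_R d omega with d omega = (∂Q/∂x - ∂P/∂y) dx ∧ dy.
  ∂Q/∂x = 0
  ∂P/∂y = 6*y
  integrand = ∂Q/∂x - ∂P/∂y = -6*y.
Integrating over R: integral_0^1 integral_0^1 (-6*y) dx dy = -3.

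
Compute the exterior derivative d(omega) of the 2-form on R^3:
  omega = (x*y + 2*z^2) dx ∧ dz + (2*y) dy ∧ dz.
d(omega) = (-x) dx ∧ dy ∧ dz

For a 2-form omega = sum_{i<j} g_{ij} dx_i ∧ dx_j, the exterior derivative is
  d(omega) = sum_{i<j} d(g_{ij}) ∧ dx_i ∧ dx_j = sum_{i<j, k} (∂g_{ij}/∂x_k) dx_k ∧ dx_i ∧ dx_j.
Expand each term, using dx_k ∧ dx_i ∧ dx_j = sgn(permutation) dx_{(a)} ∧ dx_{(b)} ∧ dx_{(c)} with (a < b < c) sorted:
  d(x*y + 2*z^2) includes (∂/∂y)(x*y + 2*z^2) dy = (x) dy, which multiplied by dx ∧ dz gives (-x) dx ∧ dy ∧ dz
Collecting like 3-forms: d(omega) = (-x) dx ∧ dy ∧ dz.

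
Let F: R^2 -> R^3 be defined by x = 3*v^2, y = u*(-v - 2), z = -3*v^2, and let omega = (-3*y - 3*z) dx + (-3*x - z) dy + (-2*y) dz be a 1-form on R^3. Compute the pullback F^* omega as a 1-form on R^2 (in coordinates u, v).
F^* omega = (6*v^2*(v + 2)) du + (6*v*(2*u*v + 2*u + 9*v^2)) dv

Using F^*(f dg) = (f ∘ F) d(g ∘ F), substitute each coordinate x_i by F_i(u, v) in f_i, and replace dx_i by d F_i = (∂F_i/∂u) du + (∂F_i/∂v) dv.
  For the x component: f_1(F) = 3*u*v + 6*u + 9*v^2; d F_1 = (0) du + (6*v) dv
  For the y component: f_2(F) = -6*v^2; d F_2 = (-v - 2) du + (-u) dv
  For the z component: f_3(F) = 2*u*(v + 2); d F_3 = (0) du + (-6*v) dv
Combining and collecting du, dv coefficients:
  coeff of du: 6*v^2*(v + 2)
  coeff of dv: 6*v*(2*u*v + 2*u + 9*v^2)
F^* omega = (6*v^2*(v + 2)) du + (6*v*(2*u*v + 2*u + 9*v^2)) dv.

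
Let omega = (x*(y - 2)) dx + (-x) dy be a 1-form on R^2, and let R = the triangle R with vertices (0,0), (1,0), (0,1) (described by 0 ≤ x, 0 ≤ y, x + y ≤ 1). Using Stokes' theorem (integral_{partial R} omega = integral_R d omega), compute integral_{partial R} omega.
integral_(partial R) omega = -2/3

Stokes: integral_partial_R omega = integral_R d omega with d omega = (∂Q/∂x - ∂P/∂y) dx ∧ dy.
  ∂Q/∂x = -1
  ∂P/∂y = x
  integrand = ∂Q/∂x - ∂P/∂y = -x - 1.
Integrating over R: integral_0^1 integral_0^{1-x} (-x - 1) dy dx = -2/3.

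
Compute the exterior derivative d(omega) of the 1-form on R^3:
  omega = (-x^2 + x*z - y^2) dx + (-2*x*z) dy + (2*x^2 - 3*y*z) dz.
d(omega) = (2*y - 2*z) dx ∧ dy + (3*x) dx ∧ dz + (2*x - 3*z) dy ∧ dz

For a 1-form omega = sum_i f_i dx_i, the exterior derivative is
  d(omega) = sum_{i < j} (∂f_j/∂x_i - ∂f_i/∂x_j) dx_i ∧ dx_j.
  coefficient of dx ∧ dy: ∂f_2/∂x - ∂f_1/∂y = ∂(-2*x*z)/∂x - ∂(-x^2 + x*z - y^2)/∂y = 2*y - 2*z
  coefficient of dx ∧ dz: ∂f_3/∂x - ∂f_1/∂z = ∂(2*x^2 - 3*y*z)/∂x - ∂(-x^2 + x*z - y^2)/∂z = 3*x
  coefficient of dy ∧ dz: ∂f_3/∂y - ∂f_2/∂z = ∂(2*x^2 - 3*y*z)/∂y - ∂(-2*x*z)/∂z = 2*x - 3*z
Assembling: d(omega) = (2*y - 2*z) dx ∧ dy + (3*x) dx ∧ dz + (2*x - 3*z) dy ∧ dz.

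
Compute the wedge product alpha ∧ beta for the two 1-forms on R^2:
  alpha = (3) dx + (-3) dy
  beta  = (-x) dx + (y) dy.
alpha ∧ beta = (-3*x + 3*y) dx ∧ dy

Distribute the wedge, using dx_i ∧ dx_j = -dx_j ∧ dx_i and dx_i ∧ dx_i = 0. For each pair (i, j) with i < j, the coefficient of dx_i ∧ dx_j in alpha ∧ beta is (alpha_i * beta_j - alpha_j * beta_i). Collecting: alpha ∧ beta = (-3*x + 3*y) dx ∧ dy.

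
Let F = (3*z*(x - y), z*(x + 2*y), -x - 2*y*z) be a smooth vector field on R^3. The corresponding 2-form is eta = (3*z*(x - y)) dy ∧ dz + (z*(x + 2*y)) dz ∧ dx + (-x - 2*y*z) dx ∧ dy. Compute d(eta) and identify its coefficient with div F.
d(eta) = (-2*y + 5*z) dx ∧ dy ∧ dz; div F = -2*y + 5*z

For a 2-form in R^3 of the form above, applying d gives a 3-form with coefficient ∂P/∂x + ∂Q/∂y + ∂R/∂z:
  ∂P/∂x = 3*z
  ∂Q/∂y = 2*z
  ∂R/∂z = -2*y
Sum = -2*y + 5*z, which is exactly div F.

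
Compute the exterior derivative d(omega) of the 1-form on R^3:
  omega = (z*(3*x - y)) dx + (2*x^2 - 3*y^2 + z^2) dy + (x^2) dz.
d(omega) = (4*x + z) dx ∧ dy + (-x + y) dx ∧ dz + (-2*z) dy ∧ dz

For a 1-form omega = sum_i f_i dx_i, the exterior derivative is
  d(omega) = sum_{i < j} (∂f_j/∂x_i - ∂f_i/∂x_j) dx_i ∧ dx_j.
  coefficient of dx ∧ dy: ∂f_2/∂x - ∂f_1/∂y = ∂(2*x^2 - 3*y^2 + z^2)/∂x - ∂(z*(3*x - y))/∂y = 4*x + z
  coefficient of dx ∧ dz: ∂f_3/∂x - ∂f_1/∂z = ∂(x^2)/∂x - ∂(z*(3*x - y))/∂z = -x + y
  coefficient of dy ∧ dz: ∂f_3/∂y - ∂f_2/∂z = ∂(x^2)/∂y - ∂(2*x^2 - 3*y^2 + z^2)/∂z = -2*z
Assembling: d(omega) = (4*x + z) dx ∧ dy + (-x + y) dx ∧ dz + (-2*z) dy ∧ dz.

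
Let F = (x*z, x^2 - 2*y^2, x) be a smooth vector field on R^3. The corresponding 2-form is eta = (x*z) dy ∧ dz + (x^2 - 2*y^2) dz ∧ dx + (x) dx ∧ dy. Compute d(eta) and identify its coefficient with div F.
d(eta) = (-4*y + z) dx ∧ dy ∧ dz; div F = -4*y + z

For a 2-form in R^3 of the form above, applying d gives a 3-form with coefficient ∂P/∂x + ∂Q/∂y + ∂R/∂z:
  ∂P/∂x = z
  ∂Q/∂y = -4*y
  ∂R/∂z = 0
Sum = -4*y + z, which is exactly div F.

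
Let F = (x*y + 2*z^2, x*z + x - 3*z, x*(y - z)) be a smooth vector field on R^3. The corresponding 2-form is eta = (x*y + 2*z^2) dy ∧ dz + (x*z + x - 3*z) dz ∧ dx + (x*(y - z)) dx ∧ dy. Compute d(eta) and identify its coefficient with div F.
d(eta) = (-x + y) dx ∧ dy ∧ dz; div F = -x + y

For a 2-form in R^3 of the form above, applying d gives a 3-form with coefficient ∂P/∂x + ∂Q/∂y + ∂R/∂z:
  ∂P/∂x = y
  ∂Q/∂y = 0
  ∂R/∂z = -x
Sum = -x + y, which is exactly div F.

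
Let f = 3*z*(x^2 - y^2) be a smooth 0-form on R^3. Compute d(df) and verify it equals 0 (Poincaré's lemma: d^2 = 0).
d(df) = 0

Step 1: df = sum_i (∂f/∂x_i) dx_i = (6*x*z) dx + (-6*y*z) dy + (3*x^2 - 3*y^2) dz.
Step 2: Apply d again. Using the 1-form formula, the coefficient of dx ∧ dy in d(df) is ∂^2 f/∂x ∂y - ∂^2 f/∂y ∂x = (0) - (0) = 0 (equality of mixed partials for smooth f).
Similarly for dx ∧ dz and dy ∧ dz — all coefficients vanish. So d(df) = 0.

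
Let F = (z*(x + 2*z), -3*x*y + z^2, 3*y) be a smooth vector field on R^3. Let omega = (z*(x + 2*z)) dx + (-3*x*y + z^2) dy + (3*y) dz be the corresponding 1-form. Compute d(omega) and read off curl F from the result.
d(omega) = (3 - 2*z) dy ∧ dz + (x + 4*z) dz ∧ dx + (-3*y) dx ∧ dy; curl F = (3 - 2*z, x + 4*z, -3*y)

d omega = sum_{i<j} (∂f_j/∂x_i - ∂f_i/∂x_j) dx_i ∧ dx_j. Under the identification (dy ∧ dz, dz ∧ dx, dx ∧ dy) ↔ (e_x, e_y, e_z), the coefficients are exactly the components of curl F. Compute:
  ∂R/∂y - ∂Q/∂z = (3) - (2*z) = 3 - 2*z
  ∂P/∂z - ∂R/∂x = (x + 4*z) - (0) = x + 4*z
  ∂Q/∂x - ∂P/∂y = (-3*y) - (0) = -3*y.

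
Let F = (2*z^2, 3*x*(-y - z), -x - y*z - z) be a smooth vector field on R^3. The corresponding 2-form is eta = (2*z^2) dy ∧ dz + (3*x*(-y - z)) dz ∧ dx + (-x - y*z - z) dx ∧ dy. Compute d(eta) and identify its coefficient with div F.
d(eta) = (-3*x - y - 1) dx ∧ dy ∧ dz; div F = -3*x - y - 1

For a 2-form in R^3 of the form above, applying d gives a 3-form with coefficient ∂P/∂x + ∂Q/∂y + ∂R/∂z:
  ∂P/∂x = 0
  ∂Q/∂y = -3*x
  ∂R/∂z = -y - 1
Sum = -3*x - y - 1, which is exactly div F.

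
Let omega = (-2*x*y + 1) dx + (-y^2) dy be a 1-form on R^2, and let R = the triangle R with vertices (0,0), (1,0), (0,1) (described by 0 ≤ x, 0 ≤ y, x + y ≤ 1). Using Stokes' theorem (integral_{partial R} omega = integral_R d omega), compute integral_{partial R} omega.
integral_(partial R) omega = 1/3

Stokes: integral_partial_R omega = integral_R d omega with d omega = (∂Q/∂x - ∂P/∂y) dx ∧ dy.
  ∂Q/∂x = 0
  ∂P/∂y = -2*x
  integrand = ∂Q/∂x - ∂P/∂y = 2*x.
Integrating over R: integral_0^1 integral_0^{1-x} (2*x) dy dx = 1/3.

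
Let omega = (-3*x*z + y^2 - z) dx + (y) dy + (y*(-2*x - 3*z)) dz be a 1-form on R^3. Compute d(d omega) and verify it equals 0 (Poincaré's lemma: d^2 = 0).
d(d omega) = 0

Step 1: d omega = sum_{i<j} (∂f_j/∂x_i - ∂f_i/∂x_j) dx_i ∧ dx_j:
  coeff of dx ∧ dy: -2*y
  coeff of dx ∧ dz: 3*x - 2*y + 1
  coeff of dy ∧ dz: -2*x - 3*z
Step 2: Apply d again to each 2-form coefficient. The only possible 3-form in R^3 is dx ∧ dy ∧ dz, with coefficient
  ∂(coeff of dy∧dz)/∂x - ∂(coeff of dx∧dz)/∂y + ∂(coeff of dx∧dy)/∂z
  = ∂/∂x (-2*x - 3*z) - ∂/∂y (3*x - 2*y + 1) + ∂/∂z (-2*y).
Each of these terms simplifies to sums of mixed partials that cancel in pairs. The result is 0 (by equality of mixed partials for smooth functions — Schwarz / Clairaut).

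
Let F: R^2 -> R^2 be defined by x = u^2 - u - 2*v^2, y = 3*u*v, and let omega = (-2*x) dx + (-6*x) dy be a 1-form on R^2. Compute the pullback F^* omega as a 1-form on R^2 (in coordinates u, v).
F^* omega = (-4*u^3 - 18*u^2*v + 6*u^2 + 8*u*v^2 + 18*u*v - 2*u + 36*v^3 - 4*v^2) du + (-18*u^3 + 8*u^2*v + 18*u^2 + 36*u*v^2 - 8*u*v - 16*v^3) dv

Using F^*(f dg) = (f ∘ F) d(g ∘ F), substitute each coordinate x_i by F_i(u, v) in f_i, and replace dx_i by d F_i = (∂F_i/∂u) du + (∂F_i/∂v) dv.
  For the x component: f_1(F) = -2*u^2 + 2*u + 4*v^2; d F_1 = (2*u - 1) du + (-4*v) dv
  For the y component: f_2(F) = -6*u^2 + 6*u + 12*v^2; d F_2 = (3*v) du + (3*u) dv
Combining and collecting du, dv coefficients:
  coeff of du: -4*u^3 - 18*u^2*v + 6*u^2 + 8*u*v^2 + 18*u*v - 2*u + 36*v^3 - 4*v^2
  coeff of dv: -18*u^3 + 8*u^2*v + 18*u^2 + 36*u*v^2 - 8*u*v - 16*v^3
F^* omega = (-4*u^3 - 18*u^2*v + 6*u^2 + 8*u*v^2 + 18*u*v - 2*u + 36*v^3 - 4*v^2) du + (-18*u^3 + 8*u^2*v + 18*u^2 + 36*u*v^2 - 8*u*v - 16*v^3) dv.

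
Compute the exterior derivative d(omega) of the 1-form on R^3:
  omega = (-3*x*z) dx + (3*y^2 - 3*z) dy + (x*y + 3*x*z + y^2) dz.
d(omega) = (3*x + y + 3*z) dx ∧ dz + (x + 2*y + 3) dy ∧ dz

For a 1-form omega = sum_i f_i dx_i, the exterior derivative is
  d(omega) = sum_{i < j} (∂f_j/∂x_i - ∂f_i/∂x_j) dx_i ∧ dx_j.
  coefficient of dx ∧ dz: ∂f_3/∂x - ∂f_1/∂z = ∂(x*y + 3*x*z + y^2)/∂x - ∂(-3*x*z)/∂z = 3*x + y + 3*z
  coefficient of dy ∧ dz: ∂f_3/∂y - ∂f_2/∂z = ∂(x*y + 3*x*z + y^2)/∂y - ∂(3*y^2 - 3*z)/∂z = x + 2*y + 3
Assembling: d(omega) = (3*x + y + 3*z) dx ∧ dz + (x + 2*y + 3) dy ∧ dz.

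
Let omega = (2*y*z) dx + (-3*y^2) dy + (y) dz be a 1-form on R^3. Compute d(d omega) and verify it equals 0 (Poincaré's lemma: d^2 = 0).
d(d omega) = 0

Step 1: d omega = sum_{i<j} (∂f_j/∂x_i - ∂f_i/∂x_j) dx_i ∧ dx_j:
  coeff of dx ∧ dy: -2*z
  coeff of dx ∧ dz: -2*y
  coeff of dy ∧ dz: 1
Step 2: Apply d again to each 2-form coefficient. The only possible 3-form in R^3 is dx ∧ dy ∧ dz, with coefficient
  ∂(coeff of dy∧dz)/∂x - ∂(coeff of dx∧dz)/∂y + ∂(coeff of dx∧dy)/∂z
  = ∂/∂x (1) - ∂/∂y (-2*y) + ∂/∂z (-2*z).
Each of these terms simplifies to sums of mixed partials that cancel in pairs. The result is 0 (by equality of mixed partials for smooth functions — Schwarz / Clairaut).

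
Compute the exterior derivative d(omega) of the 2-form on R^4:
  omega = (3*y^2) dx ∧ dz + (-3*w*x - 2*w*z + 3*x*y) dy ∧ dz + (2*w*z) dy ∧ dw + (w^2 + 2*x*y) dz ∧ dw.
d(omega) = (-3*w - 3*y) dx ∧ dy ∧ dz + (-2*w - x - 2*z) dy ∧ dz ∧ dw + (2*y) dx ∧ dz ∧ dw

For a 2-form omega = sum_{i<j} g_{ij} dx_i ∧ dx_j, the exterior derivative is
  d(omega) = sum_{i<j} d(g_{ij}) ∧ dx_i ∧ dx_j = sum_{i<j, k} (∂g_{ij}/∂x_k) dx_k ∧ dx_i ∧ dx_j.
Expand each term, using dx_k ∧ dx_i ∧ dx_j = sgn(permutation) dx_{(a)} ∧ dx_{(b)} ∧ dx_{(c)} with (a < b < c) sorted:
  d(3*y^2) includes (∂/∂y)(3*y^2) dy = (6*y) dy, which multiplied by dx ∧ dz gives (-6*y) dx ∧ dy ∧ dz
  d(-3*w*x - 2*w*z + 3*x*y) includes (∂/∂x)(-3*w*x - 2*w*z + 3*x*y) dx = (-3*w + 3*y) dx, which multiplied by dy ∧ dz gives (-3*w + 3*y) dx ∧ dy ∧ dz
  d(-3*w*x - 2*w*z + 3*x*y) includes (∂/∂w)(-3*w*x - 2*w*z + 3*x*y) dw = (-3*x - 2*z) dw, which multiplied by dy ∧ dz gives (-3*x - 2*z) dy ∧ dz ∧ dw
  d(2*w*z) includes (∂/∂z)(2*w*z) dz = (2*w) dz, which multiplied by dy ∧ dw gives (-2*w) dy ∧ dz ∧ dw
  d(w^2 + 2*x*y) includes (∂/∂x)(w^2 + 2*x*y) dx = (2*y) dx, which multiplied by dz ∧ dw gives (2*y) dx ∧ dz ∧ dw
  d(w^2 + 2*x*y) includes (∂/∂y)(w^2 + 2*x*y) dy = (2*x) dy, which multiplied by dz ∧ dw gives (2*x) dy ∧ dz ∧ dw
Collecting like 3-forms: d(omega) = (-3*w - 3*y) dx ∧ dy ∧ dz + (-2*w - x - 2*z) dy ∧ dz ∧ dw + (2*y) dx ∧ dz ∧ dw.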